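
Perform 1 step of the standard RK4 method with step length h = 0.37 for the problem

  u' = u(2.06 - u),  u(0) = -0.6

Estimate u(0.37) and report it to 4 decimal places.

RK4: k1 = f(t_n, u_n); k2 = f(t_n + h/2, u_n + (h/2)·k1); k3 = f(t_n + h/2, u_n + (h/2)·k2); k4 = f(t_n + h, u_n + h·k3); u_{n+1} = u_n + (h/6)·(k1 + 2k2 + 2k3 + k4).
t=0.000000, u=-0.600000:
  k1 = f(0.000000, -0.600000) = -1.596000
  k2 = f(0.185000, -0.895260) = -2.645726
  k3 = f(0.185000, -1.089459) = -3.431208
  k4 = f(0.370000, -1.869547) = -7.346472
  u ← -0.600000 + (0.37/6)·(k1 + 2k2 + 2k3 + k4) = -1.900941
u(0.37) ≈ -1.9009

-1.9009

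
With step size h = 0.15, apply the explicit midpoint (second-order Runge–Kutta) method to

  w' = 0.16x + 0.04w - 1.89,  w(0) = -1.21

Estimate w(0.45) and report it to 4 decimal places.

Midpoint: k1 = f(x_n, w_n); k2 = f(x_n + h/2, w_n + (h/2)·k1); w_{n+1} = w_n + h·k2.
x=0.000000, w=-1.210000:
  k1 = f(0.000000, -1.210000) = -1.938400
  k2 = f(0.075000, -1.355380) = -1.932215
  w ← -1.210000 + 0.15·(-1.932215) = -1.499832
x=0.150000, w=-1.499832:
  k1 = f(0.150000, -1.499832) = -1.925993
  k2 = f(0.225000, -1.644282) = -1.919771
  w ← -1.499832 + 0.15·(-1.919771) = -1.787798
x=0.300000, w=-1.787798:
  k1 = f(0.300000, -1.787798) = -1.913512
  k2 = f(0.375000, -1.931311) = -1.907252
  w ← -1.787798 + 0.15·(-1.907252) = -2.073886
w(0.45) ≈ -2.0739

-2.0739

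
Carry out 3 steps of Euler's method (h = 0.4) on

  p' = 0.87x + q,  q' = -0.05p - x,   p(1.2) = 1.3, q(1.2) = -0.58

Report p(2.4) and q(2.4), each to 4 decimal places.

Euler on (p,q): p_{n+1} = p_n + h·p', q_{n+1} = q_n + h·q'.
1.200000: (1.300000, -0.580000); f=(0.464000, -1.265000) → (1.485600, -1.086000)
1.600000: (1.485600, -1.086000); f=(0.306000, -1.674280) → (1.608000, -1.755712)
2.000000: (1.608000, -1.755712); f=(-0.015712, -2.080400) → (1.601715, -2.587872)
(p(2.4), q(2.4)) ≈ (1.6017, -2.5879)

1.6017, -2.5879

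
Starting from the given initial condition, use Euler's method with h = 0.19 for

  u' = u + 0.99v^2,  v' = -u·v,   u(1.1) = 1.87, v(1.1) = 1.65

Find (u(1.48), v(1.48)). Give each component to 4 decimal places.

Euler on (u,v): u_{n+1} = u_n + h·u', v_{n+1} = v_n + h·v'.
1.100000: (1.870000, 1.650000); f=(4.565275, -3.085500) → (2.737402, 1.063755)
1.290000: (2.737402, 1.063755); f=(3.857661, -2.911925) → (3.470358, 0.510489)
(u(1.48), v(1.48)) ≈ (3.4704, 0.5105)

3.4704, 0.5105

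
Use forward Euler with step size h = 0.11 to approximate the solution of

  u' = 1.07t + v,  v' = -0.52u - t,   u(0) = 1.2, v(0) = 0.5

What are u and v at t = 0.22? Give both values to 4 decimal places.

Euler on (u,v): u_{n+1} = u_n + h·u', v_{n+1} = v_n + h·v'.
0.000000: (1.200000, 0.500000); f=(0.500000, -0.624000) → (1.255000, 0.431360)
0.110000: (1.255000, 0.431360); f=(0.549060, -0.762600) → (1.315397, 0.347474)
(u(0.22), v(0.22)) ≈ (1.3154, 0.3475)

1.3154, 0.3475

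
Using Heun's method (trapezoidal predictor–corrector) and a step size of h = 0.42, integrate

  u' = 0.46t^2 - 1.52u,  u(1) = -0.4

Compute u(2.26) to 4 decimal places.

Heun: k1 = f(t_n, u_n); k2 = f(t_n + h, u_n + h·k1); u_{n+1} = u_n + (h/2)·(k1 + k2).
t=1.000000, u=-0.400000:
  k1 = f(1.000000, -0.400000) = 1.068000
  k2 = f(1.420000, 0.048560) = 0.853733
  u ← -0.400000 + (0.42/2)·(1.068000 + 0.853733) = 0.003564
t=1.420000, u=0.003564:
  k1 = f(1.420000, 0.003564) = 0.922127
  k2 = f(1.840000, 0.390857) = 0.963273
  u ← 0.003564 + (0.42/2)·(0.922127 + 0.963273) = 0.399498
t=1.840000, u=0.399498:
  k1 = f(1.840000, 0.399498) = 0.950139
  k2 = f(2.260000, 0.798556) = 1.135690
  u ← 0.399498 + (0.42/2)·(0.950139 + 1.135690) = 0.837522
u(2.26) ≈ 0.8375

0.8375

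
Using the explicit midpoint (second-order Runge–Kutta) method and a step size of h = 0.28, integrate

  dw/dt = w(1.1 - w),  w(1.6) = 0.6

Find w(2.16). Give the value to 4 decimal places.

Midpoint: k1 = f(t_n, w_n); k2 = f(t_n + h/2, w_n + (h/2)·k1); w_{n+1} = w_n + h·k2.
t=1.600000, w=0.600000:
  k1 = f(1.600000, 0.600000) = 0.300000
  k2 = f(1.740000, 0.642000) = 0.294036
  w ← 0.600000 + 0.28·0.294036 = 0.682330
t=1.880000, w=0.682330:
  k1 = f(1.880000, 0.682330) = 0.284989
  k2 = f(2.020000, 0.722229) = 0.272837
  w ← 0.682330 + 0.28·0.272837 = 0.758725
w(2.16) ≈ 0.7587

0.7587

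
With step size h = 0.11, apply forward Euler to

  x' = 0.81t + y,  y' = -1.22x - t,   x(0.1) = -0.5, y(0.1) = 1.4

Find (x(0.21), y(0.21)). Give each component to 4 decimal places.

Euler on (x,y): x_{n+1} = x_n + h·x', y_{n+1} = y_n + h·y'.
0.100000: (-0.500000, 1.400000); f=(1.481000, 0.510000) → (-0.337090, 1.456100)
(x(0.21), y(0.21)) ≈ (-0.3371, 1.4561)

-0.3371, 1.4561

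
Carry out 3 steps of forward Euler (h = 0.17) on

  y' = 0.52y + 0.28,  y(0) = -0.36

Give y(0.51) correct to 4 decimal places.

Euler: y_{n+1} = y_n + h·f(t_n, y_n).
t=0.000000, y=-0.360000: f=0.092800 → y ← -0.360000 + 0.17·0.092800 = -0.344224
t=0.170000, y=-0.344224: f=0.101004 → y ← -0.344224 + 0.17·0.101004 = -0.327053
t=0.340000, y=-0.327053: f=0.109932 → y ← -0.327053 + 0.17·0.109932 = -0.308365
y(0.51) ≈ -0.3084

-0.3084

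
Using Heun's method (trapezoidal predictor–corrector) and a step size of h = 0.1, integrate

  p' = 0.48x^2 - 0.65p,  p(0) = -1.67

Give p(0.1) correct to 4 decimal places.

-1.5647

Heun: k1 = f(x_n, p_n); k2 = f(x_n + h, p_n + h·k1); p_{n+1} = p_n + (h/2)·(k1 + k2).
x=0.000000, p=-1.670000:
  k1 = f(0.000000, -1.670000) = 1.085500
  k2 = f(0.100000, -1.561450) = 1.019742
  p ← -1.670000 + (0.1/2)·(1.085500 + 1.019742) = -1.564738
p(0.1) ≈ -1.5647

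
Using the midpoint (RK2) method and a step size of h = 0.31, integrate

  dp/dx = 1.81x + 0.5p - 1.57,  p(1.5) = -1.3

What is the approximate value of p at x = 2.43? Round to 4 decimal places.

Midpoint: k1 = f(x_n, p_n); k2 = f(x_n + h/2, p_n + (h/2)·k1); p_{n+1} = p_n + h·k2.
x=1.500000, p=-1.300000:
  k1 = f(1.500000, -1.300000) = 0.495000
  k2 = f(1.655000, -1.223275) = 0.813913
  p ← -1.300000 + 0.31·0.813913 = -1.047687
x=1.810000, p=-1.047687:
  k1 = f(1.810000, -1.047687) = 1.182256
  k2 = f(1.965000, -0.864437) = 1.554431
  p ← -1.047687 + 0.31·1.554431 = -0.565813
x=2.120000, p=-0.565813:
  k1 = f(2.120000, -0.565813) = 1.984293
  k2 = f(2.275000, -0.258248) = 2.418626
  p ← -0.565813 + 0.31·2.418626 = 0.183961
p(2.43) ≈ 0.1840

0.1840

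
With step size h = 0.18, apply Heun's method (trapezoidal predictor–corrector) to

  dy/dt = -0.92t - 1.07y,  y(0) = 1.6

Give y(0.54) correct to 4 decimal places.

Heun: k1 = f(t_n, y_n); k2 = f(t_n + h, y_n + h·k1); y_{n+1} = y_n + (h/2)·(k1 + k2).
t=0.000000, y=1.600000:
  k1 = f(0.000000, 1.600000) = -1.712000
  k2 = f(0.180000, 1.291840) = -1.547869
  y ← 1.600000 + (0.18/2)·(-1.712000 + (-1.547869)) = 1.306612
t=0.180000, y=1.306612:
  k1 = f(0.180000, 1.306612) = -1.563675
  k2 = f(0.360000, 1.025150) = -1.428111
  y ← 1.306612 + (0.18/2)·(-1.563675 + (-1.428111)) = 1.037351
t=0.360000, y=1.037351:
  k1 = f(0.360000, 1.037351) = -1.441166
  k2 = f(0.540000, 0.777941) = -1.329197
  y ← 1.037351 + (0.18/2)·(-1.441166 + (-1.329197)) = 0.788018
y(0.54) ≈ 0.7880

0.7880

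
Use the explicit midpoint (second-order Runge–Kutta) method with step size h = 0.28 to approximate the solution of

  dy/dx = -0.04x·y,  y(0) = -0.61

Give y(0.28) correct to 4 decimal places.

-0.6090

Midpoint: k1 = f(x_n, y_n); k2 = f(x_n + h/2, y_n + (h/2)·k1); y_{n+1} = y_n + h·k2.
x=0.000000, y=-0.610000:
  k1 = f(0.000000, -0.610000) = 0.000000
  k2 = f(0.140000, -0.610000) = 0.003416
  y ← -0.610000 + 0.28·0.003416 = -0.609044
y(0.28) ≈ -0.6090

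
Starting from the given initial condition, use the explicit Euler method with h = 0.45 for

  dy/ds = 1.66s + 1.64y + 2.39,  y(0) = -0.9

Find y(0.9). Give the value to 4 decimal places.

0.5623

Euler: y_{n+1} = y_n + h·f(s_n, y_n).
s=0.000000, y=-0.900000: f=0.914000 → y ← -0.900000 + 0.45·0.914000 = -0.488700
s=0.450000, y=-0.488700: f=2.335532 → y ← -0.488700 + 0.45·2.335532 = 0.562289
y(0.9) ≈ 0.5623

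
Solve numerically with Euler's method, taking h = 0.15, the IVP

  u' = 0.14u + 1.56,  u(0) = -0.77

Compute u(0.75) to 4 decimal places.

0.3659

Euler: u_{n+1} = u_n + h·f(t_n, u_n).
t=0.000000, u=-0.770000: f=1.452200 → u ← -0.770000 + 0.15·1.452200 = -0.552170
t=0.150000, u=-0.552170: f=1.482696 → u ← -0.552170 + 0.15·1.482696 = -0.329766
t=0.300000, u=-0.329766: f=1.513833 → u ← -0.329766 + 0.15·1.513833 = -0.102691
t=0.450000, u=-0.102691: f=1.545623 → u ← -0.102691 + 0.15·1.545623 = 0.129153
t=0.600000, u=0.129153: f=1.578081 → u ← 0.129153 + 0.15·1.578081 = 0.365865
u(0.75) ≈ 0.3659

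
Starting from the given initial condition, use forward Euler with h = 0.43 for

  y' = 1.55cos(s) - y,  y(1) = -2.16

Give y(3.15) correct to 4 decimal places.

-0.9948

Euler: y_{n+1} = y_n + h·f(s_n, y_n).
s=1.000000, y=-2.160000: f=2.997469 → y ← -2.160000 + 0.43·2.997469 = -0.871089
s=1.430000, y=-0.871089: f=1.088603 → y ← -0.871089 + 0.43·1.088603 = -0.402989
s=1.860000, y=-0.402989: f=-0.039054 → y ← -0.402989 + 0.43·(-0.039054) = -0.419782
s=2.290000, y=-0.419782: f=-0.601335 → y ← -0.419782 + 0.43·(-0.601335) = -0.678357
s=2.720000, y=-0.678357: f=-0.735923 → y ← -0.678357 + 0.43·(-0.735923) = -0.994804
y(3.15) ≈ -0.9948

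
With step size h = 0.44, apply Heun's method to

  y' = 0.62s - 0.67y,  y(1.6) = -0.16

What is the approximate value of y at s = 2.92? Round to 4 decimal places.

1.2121

Heun: k1 = f(s_n, y_n); k2 = f(s_n + h, y_n + h·k1); y_{n+1} = y_n + (h/2)·(k1 + k2).
s=1.600000, y=-0.160000:
  k1 = f(1.600000, -0.160000) = 1.099200
  k2 = f(2.040000, 0.323648) = 1.047956
  y ← -0.160000 + (0.44/2)·(1.099200 + 1.047956) = 0.312374
s=2.040000, y=0.312374:
  k1 = f(2.040000, 0.312374) = 1.055509
  k2 = f(2.480000, 0.776798) = 1.017145
  y ← 0.312374 + (0.44/2)·(1.055509 + 1.017145) = 0.768358
s=2.480000, y=0.768358:
  k1 = f(2.480000, 0.768358) = 1.022800
  k2 = f(2.920000, 1.218390) = 0.994079
  y ← 0.768358 + (0.44/2)·(1.022800 + 0.994079) = 1.212072
y(2.92) ≈ 1.2121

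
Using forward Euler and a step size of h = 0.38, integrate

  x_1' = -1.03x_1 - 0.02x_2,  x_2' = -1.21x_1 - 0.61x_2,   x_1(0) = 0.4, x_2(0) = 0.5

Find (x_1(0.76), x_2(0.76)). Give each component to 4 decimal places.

Euler on (x_1,x_2): x_1_{n+1} = x_1_n + h·x_1', x_2_{n+1} = x_2_n + h·x_2'.
0.000000: (0.400000, 0.500000); f=(-0.422000, -0.789000) → (0.239640, 0.200180)
0.380000: (0.239640, 0.200180); f=(-0.250833, -0.412074) → (0.144324, 0.043592)
(x_1(0.76), x_2(0.76)) ≈ (0.1443, 0.0436)

0.1443, 0.0436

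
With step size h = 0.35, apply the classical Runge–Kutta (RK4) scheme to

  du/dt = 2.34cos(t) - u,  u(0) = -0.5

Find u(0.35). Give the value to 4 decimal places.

RK4: k1 = f(t_n, u_n); k2 = f(t_n + h/2, u_n + (h/2)·k1); k3 = f(t_n + h/2, u_n + (h/2)·k2); k4 = f(t_n + h, u_n + h·k3); u_{n+1} = u_n + (h/6)·(k1 + 2k2 + 2k3 + k4).
t=0.000000, u=-0.500000:
  k1 = f(0.000000, -0.500000) = 2.840000
  k2 = f(0.175000, -0.003000) = 2.307260
  k3 = f(0.175000, -0.096229) = 2.400490
  k4 = f(0.350000, 0.340171) = 1.857961
  u ← -0.500000 + (0.35/6)·(k1 + 2k2 + 2k3 + k4) = 0.323285
u(0.35) ≈ 0.3233

0.3233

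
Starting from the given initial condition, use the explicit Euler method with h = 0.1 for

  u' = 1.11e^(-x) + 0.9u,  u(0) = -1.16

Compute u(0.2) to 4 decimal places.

Euler: u_{n+1} = u_n + h·f(x_n, u_n).
x=0.000000, u=-1.160000: f=0.066000 → u ← -1.160000 + 0.1·0.066000 = -1.153400
x=0.100000, u=-1.153400: f=-0.033690 → u ← -1.153400 + 0.1·(-0.033690) = -1.156769
u(0.2) ≈ -1.1568

-1.1568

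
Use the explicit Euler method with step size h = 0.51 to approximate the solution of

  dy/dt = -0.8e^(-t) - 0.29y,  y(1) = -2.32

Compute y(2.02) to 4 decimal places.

-1.9025

Euler: y_{n+1} = y_n + h·f(t_n, y_n).
t=1.000000, y=-2.320000: f=0.378496 → y ← -2.320000 + 0.51·0.378496 = -2.126967
t=1.510000, y=-2.126967: f=0.440092 → y ← -2.126967 + 0.51·0.440092 = -1.902520
y(2.02) ≈ -1.9025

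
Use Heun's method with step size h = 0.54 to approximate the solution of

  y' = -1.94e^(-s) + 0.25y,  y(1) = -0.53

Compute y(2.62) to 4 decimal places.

-1.5601

Heun: k1 = f(s_n, y_n); k2 = f(s_n + h, y_n + h·k1); y_{n+1} = y_n + (h/2)·(k1 + k2).
s=1.000000, y=-0.530000:
  k1 = f(1.000000, -0.530000) = -0.846186
  k2 = f(1.540000, -0.986941) = -0.662634
  y ← -0.530000 + (0.54/2)·(-0.846186 + (-0.662634)) = -0.937382
s=1.540000, y=-0.937382:
  k1 = f(1.540000, -0.937382) = -0.650245
  k2 = f(2.080000, -1.288514) = -0.564493
  y ← -0.937382 + (0.54/2)·(-0.650245 + (-0.564493)) = -1.265361
s=2.080000, y=-1.265361:
  k1 = f(2.080000, -1.265361) = -0.558705
  k2 = f(2.620000, -1.567061) = -0.533003
  y ← -1.265361 + (0.54/2)·(-0.558705 + (-0.533003)) = -1.560122
y(2.62) ≈ -1.5601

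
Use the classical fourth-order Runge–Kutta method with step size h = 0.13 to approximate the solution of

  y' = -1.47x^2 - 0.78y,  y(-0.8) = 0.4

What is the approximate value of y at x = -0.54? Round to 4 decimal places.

0.1714

RK4: k1 = f(x_n, y_n); k2 = f(x_n + h/2, y_n + (h/2)·k1); k3 = f(x_n + h/2, y_n + (h/2)·k2); k4 = f(x_n + h, y_n + h·k3); y_{n+1} = y_n + (h/6)·(k1 + 2k2 + 2k3 + k4).
x=-0.800000, y=0.400000:
  k1 = f(-0.800000, 0.400000) = -1.252800
  k2 = f(-0.735000, 0.318568) = -1.042614
  k3 = f(-0.735000, 0.332230) = -1.053270
  k4 = f(-0.670000, 0.263075) = -0.865081
  y ← 0.400000 + (0.13/6)·(k1 + 2k2 + 2k3 + k4) = 0.263291
x=-0.670000, y=0.263291:
  k1 = f(-0.670000, 0.263291) = -0.865250
  k2 = f(-0.605000, 0.207050) = -0.699556
  k3 = f(-0.605000, 0.217820) = -0.707956
  k4 = f(-0.540000, 0.171257) = -0.562232
  y ← 0.263291 + (0.13/6)·(k1 + 2k2 + 2k3 + k4) = 0.171370
y(-0.54) ≈ 0.1714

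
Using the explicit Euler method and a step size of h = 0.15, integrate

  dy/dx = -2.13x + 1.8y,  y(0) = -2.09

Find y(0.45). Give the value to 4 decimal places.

-4.4378

Euler: y_{n+1} = y_n + h·f(x_n, y_n).
x=0.000000, y=-2.090000: f=-3.762000 → y ← -2.090000 + 0.15·(-3.762000) = -2.654300
x=0.150000, y=-2.654300: f=-5.097240 → y ← -2.654300 + 0.15·(-5.097240) = -3.418886
x=0.300000, y=-3.418886: f=-6.792995 → y ← -3.418886 + 0.15·(-6.792995) = -4.437835
y(0.45) ≈ -4.4378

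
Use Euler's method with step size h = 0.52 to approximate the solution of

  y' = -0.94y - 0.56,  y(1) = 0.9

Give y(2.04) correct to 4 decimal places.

-0.2049

Euler: y_{n+1} = y_n + h·f(s_n, y_n).
s=1.000000, y=0.900000: f=-1.406000 → y ← 0.900000 + 0.52·(-1.406000) = 0.168880
s=1.520000, y=0.168880: f=-0.718747 → y ← 0.168880 + 0.52·(-0.718747) = -0.204869
y(2.04) ≈ -0.2049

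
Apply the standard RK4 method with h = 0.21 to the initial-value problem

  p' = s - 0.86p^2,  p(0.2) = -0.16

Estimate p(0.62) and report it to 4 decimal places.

RK4: k1 = f(s_n, p_n); k2 = f(s_n + h/2, p_n + (h/2)·k1); k3 = f(s_n + h/2, p_n + (h/2)·k2); k4 = f(s_n + h, p_n + h·k3); p_{n+1} = p_n + (h/6)·(k1 + 2k2 + 2k3 + k4).
s=0.200000, p=-0.160000:
  k1 = f(0.200000, -0.160000) = 0.177984
  k2 = f(0.305000, -0.141312) = 0.287827
  k3 = f(0.305000, -0.129778) = 0.290516
  k4 = f(0.410000, -0.098992) = 0.401573
  p ← -0.160000 + (0.21/6)·(k1 + 2k2 + 2k3 + k4) = -0.099232
s=0.410000, p=-0.099232:
  k1 = f(0.410000, -0.099232) = 0.401532
  k2 = f(0.515000, -0.057071) = 0.512199
  k3 = f(0.515000, -0.045451) = 0.513223
  k4 = f(0.620000, 0.008545) = 0.619937
  p ← -0.099232 + (0.21/6)·(k1 + 2k2 + 2k3 + k4) = 0.008299
p(0.62) ≈ 0.0083

0.0083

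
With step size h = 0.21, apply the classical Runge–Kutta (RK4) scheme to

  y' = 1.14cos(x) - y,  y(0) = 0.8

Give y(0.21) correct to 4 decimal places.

0.8627

RK4: k1 = f(x_n, y_n); k2 = f(x_n + h/2, y_n + (h/2)·k1); k3 = f(x_n + h/2, y_n + (h/2)·k2); k4 = f(x_n + h, y_n + h·k3); y_{n+1} = y_n + (h/6)·(k1 + 2k2 + 2k3 + k4).
x=0.000000, y=0.800000:
  k1 = f(0.000000, 0.800000) = 0.340000
  k2 = f(0.105000, 0.835700) = 0.298022
  k3 = f(0.105000, 0.831292) = 0.302429
  k4 = f(0.210000, 0.863510) = 0.251445
  y ← 0.800000 + (0.21/6)·(k1 + 2k2 + 2k3 + k4) = 0.862732
y(0.21) ≈ 0.8627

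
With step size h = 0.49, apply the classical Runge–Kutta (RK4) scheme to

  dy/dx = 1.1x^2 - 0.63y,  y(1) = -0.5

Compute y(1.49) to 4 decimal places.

RK4: k1 = f(x_n, y_n); k2 = f(x_n + h/2, y_n + (h/2)·k1); k3 = f(x_n + h/2, y_n + (h/2)·k2); k4 = f(x_n + h, y_n + h·k3); y_{n+1} = y_n + (h/6)·(k1 + 2k2 + 2k3 + k4).
x=1.000000, y=-0.500000:
  k1 = f(1.000000, -0.500000) = 1.415000
  k2 = f(1.245000, -0.153325) = 1.801622
  k3 = f(1.245000, -0.058603) = 1.741947
  k4 = f(1.490000, 0.353554) = 2.219371
  y ← -0.500000 + (0.49/6)·(k1 + 2k2 + 2k3 + k4) = 0.375590
y(1.49) ≈ 0.3756

0.3756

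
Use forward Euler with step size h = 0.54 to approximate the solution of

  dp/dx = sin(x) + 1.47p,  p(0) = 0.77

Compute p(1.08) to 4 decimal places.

2.7553

Euler: p_{n+1} = p_n + h·f(x_n, p_n).
x=0.000000, p=0.770000: f=1.131900 → p ← 0.770000 + 0.54·1.131900 = 1.381226
x=0.540000, p=1.381226: f=2.544538 → p ← 1.381226 + 0.54·2.544538 = 2.755277
p(1.08) ≈ 2.7553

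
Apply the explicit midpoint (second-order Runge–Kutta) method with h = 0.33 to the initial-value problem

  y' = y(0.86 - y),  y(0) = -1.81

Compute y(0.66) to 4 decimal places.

Midpoint: k1 = f(s_n, y_n); k2 = f(s_n + h/2, y_n + (h/2)·k1); y_{n+1} = y_n + h·k2.
s=0.000000, y=-1.810000:
  k1 = f(0.000000, -1.810000) = -4.832700
  k2 = f(0.165000, -2.607395) = -9.040871
  y ← -1.810000 + 0.33·(-9.040871) = -4.793488
s=0.330000, y=-4.793488:
  k1 = f(0.330000, -4.793488) = -27.099922
  k2 = f(0.495000, -9.264975) = -93.807636
  y ← -4.793488 + 0.33·(-93.807636) = -35.750007
y(0.66) ≈ -35.7500

-35.7500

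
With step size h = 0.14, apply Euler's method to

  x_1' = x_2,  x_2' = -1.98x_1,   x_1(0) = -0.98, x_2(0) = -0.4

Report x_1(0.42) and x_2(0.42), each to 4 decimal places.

Euler on (x_1,x_2): x_1_{n+1} = x_1_n + h·x_1', x_2_{n+1} = x_2_n + h·x_2'.
0.000000: (-0.980000, -0.400000); f=(-0.400000, 1.940400) → (-1.036000, -0.128344)
0.140000: (-1.036000, -0.128344); f=(-0.128344, 2.051280) → (-1.053968, 0.158835)
0.280000: (-1.053968, 0.158835); f=(0.158835, 2.086857) → (-1.031731, 0.450995)
(x_1(0.42), x_2(0.42)) ≈ (-1.0317, 0.4510)

-1.0317, 0.4510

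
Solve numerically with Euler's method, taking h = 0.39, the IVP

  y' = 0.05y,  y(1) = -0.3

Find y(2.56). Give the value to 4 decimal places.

-0.3241

Euler: y_{n+1} = y_n + h·f(t_n, y_n).
t=1.000000, y=-0.300000: f=-0.015000 → y ← -0.300000 + 0.39·(-0.015000) = -0.305850
t=1.390000, y=-0.305850: f=-0.015293 → y ← -0.305850 + 0.39·(-0.015293) = -0.311814
t=1.780000, y=-0.311814: f=-0.015591 → y ← -0.311814 + 0.39·(-0.015591) = -0.317894
t=2.170000, y=-0.317894: f=-0.015895 → y ← -0.317894 + 0.39·(-0.015895) = -0.324093
y(2.56) ≈ -0.3241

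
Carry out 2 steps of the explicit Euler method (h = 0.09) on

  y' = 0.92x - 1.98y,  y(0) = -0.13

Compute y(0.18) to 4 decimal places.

-0.0803

Euler: y_{n+1} = y_n + h·f(x_n, y_n).
x=0.000000, y=-0.130000: f=0.257400 → y ← -0.130000 + 0.09·0.257400 = -0.106834
x=0.090000, y=-0.106834: f=0.294331 → y ← -0.106834 + 0.09·0.294331 = -0.080344
y(0.18) ≈ -0.0803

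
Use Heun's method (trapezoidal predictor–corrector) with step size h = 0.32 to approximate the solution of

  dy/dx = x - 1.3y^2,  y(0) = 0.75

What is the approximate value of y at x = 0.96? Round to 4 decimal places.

0.7122

Heun: k1 = f(x_n, y_n); k2 = f(x_n + h, y_n + h·k1); y_{n+1} = y_n + (h/2)·(k1 + k2).
x=0.000000, y=0.750000:
  k1 = f(0.000000, 0.750000) = -0.731250
  k2 = f(0.320000, 0.516000) = -0.026133
  y ← 0.750000 + (0.32/2)·(-0.731250 + (-0.026133)) = 0.628819
x=0.320000, y=0.628819:
  k1 = f(0.320000, 0.628819) = -0.194037
  k2 = f(0.640000, 0.566727) = 0.222467
  y ← 0.628819 + (0.32/2)·(-0.194037 + 0.222467) = 0.633368
x=0.640000, y=0.633368:
  k1 = f(0.640000, 0.633368) = 0.118499
  k2 = f(0.960000, 0.671287) = 0.374185
  y ← 0.633368 + (0.32/2)·(0.118499 + 0.374185) = 0.712197
y(0.96) ≈ 0.7122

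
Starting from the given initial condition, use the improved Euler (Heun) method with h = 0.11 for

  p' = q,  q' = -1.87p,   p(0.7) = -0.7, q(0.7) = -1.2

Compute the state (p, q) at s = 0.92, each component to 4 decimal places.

Heun on (p,q): k1 = f(s_n, state_n); k2 = f(s_n + h, state_n + h·k1); state_{n+1} = state_n + (h/2)·(k1 + k2).
0.700000: (-0.700000, -1.200000)
  k1 = (-1.200000, 1.309000)
  predictor → (-0.832000, -1.056010)
  k2 = (-1.056010, 1.555840)
  → (-0.824081, -1.042434)
0.810000: (-0.824081, -1.042434)
  k1 = (-1.042434, 1.541031)
  predictor → (-0.938748, -0.872920)
  k2 = (-0.872920, 1.755459)
  → (-0.929425, -0.861127)
(p(0.92), q(0.92)) ≈ (-0.9294, -0.8611)

-0.9294, -0.8611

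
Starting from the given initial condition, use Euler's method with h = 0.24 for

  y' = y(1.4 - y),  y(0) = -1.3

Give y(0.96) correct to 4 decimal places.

Euler: y_{n+1} = y_n + h·f(x_n, y_n).
x=0.000000, y=-1.300000: f=-3.510000 → y ← -1.300000 + 0.24·(-3.510000) = -2.142400
x=0.240000, y=-2.142400: f=-7.589238 → y ← -2.142400 + 0.24·(-7.589238) = -3.963817
x=0.480000, y=-3.963817: f=-21.261190 → y ← -3.963817 + 0.24·(-21.261190) = -9.066503
x=0.720000, y=-9.066503: f=-94.894572 → y ← -9.066503 + 0.24·(-94.894572) = -31.841200
y(0.96) ≈ -31.8412

-31.8412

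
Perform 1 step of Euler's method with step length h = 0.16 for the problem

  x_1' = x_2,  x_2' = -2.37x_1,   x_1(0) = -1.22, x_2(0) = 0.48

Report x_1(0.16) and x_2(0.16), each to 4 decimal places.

-1.1432, 0.9426

Euler on (x_1,x_2): x_1_{n+1} = x_1_n + h·x_1', x_2_{n+1} = x_2_n + h·x_2'.
0.000000: (-1.220000, 0.480000); f=(0.480000, 2.891400) → (-1.143200, 0.942624)
(x_1(0.16), x_2(0.16)) ≈ (-1.1432, 0.9426)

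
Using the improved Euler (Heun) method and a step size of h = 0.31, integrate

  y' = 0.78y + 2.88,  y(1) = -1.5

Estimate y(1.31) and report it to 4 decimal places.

-0.9058

Heun: k1 = f(x_n, y_n); k2 = f(x_n + h, y_n + h·k1); y_{n+1} = y_n + (h/2)·(k1 + k2).
x=1.000000, y=-1.500000:
  k1 = f(1.000000, -1.500000) = 1.710000
  k2 = f(1.310000, -0.969900) = 2.123478
  y ← -1.500000 + (0.31/2)·(1.710000 + 2.123478) = -0.905811
y(1.31) ≈ -0.9058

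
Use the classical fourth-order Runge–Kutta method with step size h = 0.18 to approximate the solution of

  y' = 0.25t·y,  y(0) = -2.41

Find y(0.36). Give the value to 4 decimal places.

RK4: k1 = f(t_n, y_n); k2 = f(t_n + h/2, y_n + (h/2)·k1); k3 = f(t_n + h/2, y_n + (h/2)·k2); k4 = f(t_n + h, y_n + h·k3); y_{n+1} = y_n + (h/6)·(k1 + 2k2 + 2k3 + k4).
t=0.000000, y=-2.410000:
  k1 = f(0.000000, -2.410000) = 0.000000
  k2 = f(0.090000, -2.410000) = -0.054225
  k3 = f(0.090000, -2.414880) = -0.054335
  k4 = f(0.180000, -2.419780) = -0.108890
  y ← -2.410000 + (0.18/6)·(k1 + 2k2 + 2k3 + k4) = -2.419780
t=0.180000, y=-2.419780:
  k1 = f(0.180000, -2.419780) = -0.108890
  k2 = f(0.270000, -2.429580) = -0.163997
  k3 = f(0.270000, -2.434540) = -0.164331
  k4 = f(0.360000, -2.449360) = -0.220442
  y ← -2.419780 + (0.18/6)·(k1 + 2k2 + 2k3 + k4) = -2.449360
y(0.36) ≈ -2.4494

-2.4494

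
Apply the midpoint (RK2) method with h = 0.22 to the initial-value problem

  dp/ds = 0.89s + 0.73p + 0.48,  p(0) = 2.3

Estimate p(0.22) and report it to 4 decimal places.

2.8347

Midpoint: k1 = f(s_n, p_n); k2 = f(s_n + h/2, p_n + (h/2)·k1); p_{n+1} = p_n + h·k2.
s=0.000000, p=2.300000:
  k1 = f(0.000000, 2.300000) = 2.159000
  k2 = f(0.110000, 2.537490) = 2.430268
  p ← 2.300000 + 0.22·2.430268 = 2.834659
p(0.22) ≈ 2.8347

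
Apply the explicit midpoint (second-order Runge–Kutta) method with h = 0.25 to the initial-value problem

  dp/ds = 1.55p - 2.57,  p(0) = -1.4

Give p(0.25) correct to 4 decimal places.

Midpoint: k1 = f(s_n, p_n); k2 = f(s_n + h/2, p_n + (h/2)·k1); p_{n+1} = p_n + h·k2.
s=0.000000, p=-1.400000:
  k1 = f(0.000000, -1.400000) = -4.740000
  k2 = f(0.125000, -1.992500) = -5.658375
  p ← -1.400000 + 0.25·(-5.658375) = -2.814594
p(0.25) ≈ -2.8146

-2.8146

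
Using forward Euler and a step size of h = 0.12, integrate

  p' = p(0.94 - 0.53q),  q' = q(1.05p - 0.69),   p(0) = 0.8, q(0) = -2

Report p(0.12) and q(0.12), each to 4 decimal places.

Euler on (p,q): p_{n+1} = p_n + h·p', q_{n+1} = q_n + h·q'.
0.000000: (0.800000, -2.000000); f=(1.600000, -0.300000) → (0.992000, -2.036000)
(p(0.12), q(0.12)) ≈ (0.9920, -2.0360)

0.9920, -2.0360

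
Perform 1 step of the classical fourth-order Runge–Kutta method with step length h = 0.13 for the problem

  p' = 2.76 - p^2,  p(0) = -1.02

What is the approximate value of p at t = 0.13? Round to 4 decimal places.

RK4: k1 = f(t_n, p_n); k2 = f(t_n + h/2, p_n + (h/2)·k1); k3 = f(t_n + h/2, p_n + (h/2)·k2); k4 = f(t_n + h, p_n + h·k3); p_{n+1} = p_n + (h/6)·(k1 + 2k2 + 2k3 + k4).
t=0.000000, p=-1.020000:
  k1 = f(0.000000, -1.020000) = 1.719600
  k2 = f(0.065000, -0.908226) = 1.935126
  k3 = f(0.065000, -0.894217) = 1.960376
  k4 = f(0.130000, -0.765151) = 2.174544
  p ← -1.020000 + (0.13/6)·(k1 + 2k2 + 2k3 + k4) = -0.766822
p(0.13) ≈ -0.7668

-0.7668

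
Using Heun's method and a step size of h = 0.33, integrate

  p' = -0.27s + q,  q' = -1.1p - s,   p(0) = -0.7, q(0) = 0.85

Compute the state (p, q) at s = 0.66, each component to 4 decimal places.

-0.1013, 0.9233

Heun on (p,q): k1 = f(s_n, state_n); k2 = f(s_n + h, state_n + h·k1); state_{n+1} = state_n + (h/2)·(k1 + k2).
0.000000: (-0.700000, 0.850000)
  k1 = (0.850000, 0.770000)
  predictor → (-0.419500, 1.104100)
  k2 = (1.015000, 0.131450)
  → (-0.392275, 0.998739)
0.330000: (-0.392275, 0.998739)
  k1 = (0.909639, 0.101502)
  predictor → (-0.092094, 1.032235)
  k2 = (0.854035, -0.558697)
  → (-0.101269, 0.923302)
(p(0.66), q(0.66)) ≈ (-0.1013, 0.9233)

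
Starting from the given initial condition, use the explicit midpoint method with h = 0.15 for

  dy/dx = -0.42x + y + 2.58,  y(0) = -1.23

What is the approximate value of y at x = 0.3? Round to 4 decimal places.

-0.7799

Midpoint: k1 = f(x_n, y_n); k2 = f(x_n + h/2, y_n + (h/2)·k1); y_{n+1} = y_n + h·k2.
x=0.000000, y=-1.230000:
  k1 = f(0.000000, -1.230000) = 1.350000
  k2 = f(0.075000, -1.128750) = 1.419750
  y ← -1.230000 + 0.15·1.419750 = -1.017038
x=0.150000, y=-1.017038:
  k1 = f(0.150000, -1.017038) = 1.499963
  k2 = f(0.225000, -0.904540) = 1.580960
  y ← -1.017038 + 0.15·1.580960 = -0.779894
y(0.3) ≈ -0.7799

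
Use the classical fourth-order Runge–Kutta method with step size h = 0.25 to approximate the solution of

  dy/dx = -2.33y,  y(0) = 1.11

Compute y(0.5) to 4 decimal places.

0.3469

RK4: k1 = f(x_n, y_n); k2 = f(x_n + h/2, y_n + (h/2)·k1); k3 = f(x_n + h/2, y_n + (h/2)·k2); k4 = f(x_n + h, y_n + h·k3); y_{n+1} = y_n + (h/6)·(k1 + 2k2 + 2k3 + k4).
x=0.000000, y=1.110000:
  k1 = f(0.000000, 1.110000) = -2.586300
  k2 = f(0.125000, 0.786713) = -1.833040
  k3 = f(0.125000, 0.880870) = -2.052427
  k4 = f(0.250000, 0.596893) = -1.390761
  y ← 1.110000 + (0.25/6)·(k1 + 2k2 + 2k3 + k4) = 0.620500
x=0.250000, y=0.620500:
  k1 = f(0.250000, 0.620500) = -1.445765
  k2 = f(0.375000, 0.439780) = -1.024686
  k3 = f(0.375000, 0.492414) = -1.147326
  k4 = f(0.500000, 0.333669) = -0.777448
  y ← 0.620500 + (0.25/6)·(k1 + 2k2 + 2k3 + k4) = 0.346865
y(0.5) ≈ 0.3469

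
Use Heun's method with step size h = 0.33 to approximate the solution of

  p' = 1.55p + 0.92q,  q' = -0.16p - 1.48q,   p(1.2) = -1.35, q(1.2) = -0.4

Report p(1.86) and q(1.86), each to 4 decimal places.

Heun on (p,q): k1 = f(s_n, state_n); k2 = f(s_n + h, state_n + h·k1); state_{n+1} = state_n + (h/2)·(k1 + k2).
1.200000: (-1.350000, -0.400000)
  k1 = (-2.460500, 0.808000)
  predictor → (-2.161965, -0.133360)
  k2 = (-3.473737, 0.543287)
  → (-2.329149, -0.177038)
1.530000: (-2.329149, -0.177038)
  k1 = (-3.773056, 0.634680)
  predictor → (-3.574257, 0.032407)
  k2 = (-5.510285, 0.523919)
  → (-3.860900, 0.014131)
(p(1.86), q(1.86)) ≈ (-3.8609, 0.0141)

-3.8609, 0.0141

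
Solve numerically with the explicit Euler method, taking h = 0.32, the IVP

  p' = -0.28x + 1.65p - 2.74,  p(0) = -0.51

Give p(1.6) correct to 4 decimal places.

-16.9017

Euler: p_{n+1} = p_n + h·f(x_n, p_n).
x=0.000000, p=-0.510000: f=-3.581500 → p ← -0.510000 + 0.32·(-3.581500) = -1.656080
x=0.320000, p=-1.656080: f=-5.562132 → p ← -1.656080 + 0.32·(-5.562132) = -3.435962
x=0.640000, p=-3.435962: f=-8.588538 → p ← -3.435962 + 0.32·(-8.588538) = -6.184294
x=0.960000, p=-6.184294: f=-13.212886 → p ← -6.184294 + 0.32·(-13.212886) = -10.412418
x=1.280000, p=-10.412418: f=-20.278889 → p ← -10.412418 + 0.32·(-20.278889) = -16.901662
p(1.6) ≈ -16.9017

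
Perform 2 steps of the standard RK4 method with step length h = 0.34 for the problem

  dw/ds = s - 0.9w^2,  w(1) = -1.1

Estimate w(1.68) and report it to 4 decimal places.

RK4: k1 = f(s_n, w_n); k2 = f(s_n + h/2, w_n + (h/2)·k1); k3 = f(s_n + h/2, w_n + (h/2)·k2); k4 = f(s_n + h, w_n + h·k3); w_{n+1} = w_n + (h/6)·(k1 + 2k2 + 2k3 + k4).
s=1.000000, w=-1.100000:
  k1 = f(1.000000, -1.100000) = -0.089000
  k2 = f(1.170000, -1.115130) = 0.050837
  k3 = f(1.170000, -1.091358) = 0.098044
  k4 = f(1.340000, -1.066665) = 0.316003
  w ← -1.100000 + (0.34/6)·(k1 + 2k2 + 2k3 + k4) = -1.070263
s=1.340000, w=-1.070263:
  k1 = f(1.340000, -1.070263) = 0.309083
  k2 = f(1.510000, -1.017719) = 0.577823
  k3 = f(1.510000, -0.972033) = 0.659636
  k4 = f(1.680000, -0.845987) = 1.035875
  w ← -1.070263 + (0.34/6)·(k1 + 2k2 + 2k3 + k4) = -0.853804
w(1.68) ≈ -0.8538

-0.8538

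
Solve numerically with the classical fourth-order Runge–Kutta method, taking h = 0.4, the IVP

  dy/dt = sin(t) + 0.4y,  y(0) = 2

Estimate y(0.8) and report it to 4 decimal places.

RK4: k1 = f(t_n, y_n); k2 = f(t_n + h/2, y_n + (h/2)·k1); k3 = f(t_n + h/2, y_n + (h/2)·k2); k4 = f(t_n + h, y_n + h·k3); y_{n+1} = y_n + (h/6)·(k1 + 2k2 + 2k3 + k4).
t=0.000000, y=2.000000:
  k1 = f(0.000000, 2.000000) = 0.800000
  k2 = f(0.200000, 2.160000) = 1.062669
  k3 = f(0.200000, 2.212534) = 1.083683
  k4 = f(0.400000, 2.433473) = 1.362808
  y ← 2.000000 + (0.4/6)·(k1 + 2k2 + 2k3 + k4) = 2.430367
t=0.400000, y=2.430367:
  k1 = f(0.400000, 2.430367) = 1.361565
  k2 = f(0.600000, 2.702681) = 1.645715
  k3 = f(0.600000, 2.759510) = 1.668447
  k4 = f(0.800000, 3.097746) = 1.956455
  y ← 2.430367 + (0.4/6)·(k1 + 2k2 + 2k3 + k4) = 3.093457
y(0.8) ≈ 3.0935

3.0935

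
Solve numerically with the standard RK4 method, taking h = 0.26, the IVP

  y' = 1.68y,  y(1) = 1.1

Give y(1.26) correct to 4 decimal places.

RK4: k1 = f(t_n, y_n); k2 = f(t_n + h/2, y_n + (h/2)·k1); k3 = f(t_n + h/2, y_n + (h/2)·k2); k4 = f(t_n + h, y_n + h·k3); y_{n+1} = y_n + (h/6)·(k1 + 2k2 + 2k3 + k4).
t=1.000000, y=1.100000:
  k1 = f(1.000000, 1.100000) = 1.848000
  k2 = f(1.130000, 1.340240) = 2.251603
  k3 = f(1.130000, 1.392708) = 2.339750
  k4 = f(1.260000, 1.708335) = 2.870003
  y ← 1.100000 + (0.26/6)·(k1 + 2k2 + 2k3 + k4) = 1.702364
y(1.26) ≈ 1.7024

1.7024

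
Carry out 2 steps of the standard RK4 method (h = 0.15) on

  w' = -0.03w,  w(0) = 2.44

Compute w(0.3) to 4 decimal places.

2.4181

RK4: k1 = f(t_n, w_n); k2 = f(t_n + h/2, w_n + (h/2)·k1); k3 = f(t_n + h/2, w_n + (h/2)·k2); k4 = f(t_n + h, w_n + h·k3); w_{n+1} = w_n + (h/6)·(k1 + 2k2 + 2k3 + k4).
t=0.000000, w=2.440000:
  k1 = f(0.000000, 2.440000) = -0.073200
  k2 = f(0.075000, 2.434510) = -0.073035
  k3 = f(0.075000, 2.434522) = -0.073036
  k4 = f(0.150000, 2.429045) = -0.072871
  w ← 2.440000 + (0.15/6)·(k1 + 2k2 + 2k3 + k4) = 2.429045
t=0.150000, w=2.429045:
  k1 = f(0.150000, 2.429045) = -0.072871
  k2 = f(0.225000, 2.423579) = -0.072707
  k3 = f(0.225000, 2.423592) = -0.072708
  k4 = f(0.300000, 2.418139) = -0.072544
  w ← 2.429045 + (0.15/6)·(k1 + 2k2 + 2k3 + k4) = 2.418139
w(0.3) ≈ 2.4181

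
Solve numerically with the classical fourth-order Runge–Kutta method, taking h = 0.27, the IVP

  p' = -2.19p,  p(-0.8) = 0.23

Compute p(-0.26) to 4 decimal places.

RK4: k1 = f(x_n, p_n); k2 = f(x_n + h/2, p_n + (h/2)·k1); k3 = f(x_n + h/2, p_n + (h/2)·k2); k4 = f(x_n + h, p_n + h·k3); p_{n+1} = p_n + (h/6)·(k1 + 2k2 + 2k3 + k4).
x=-0.800000, p=0.230000:
  k1 = f(-0.800000, 0.230000) = -0.503700
  k2 = f(-0.665000, 0.162000) = -0.354781
  k3 = f(-0.665000, 0.182105) = -0.398809
  k4 = f(-0.530000, 0.122322) = -0.267884
  p ← 0.230000 + (0.27/6)·(k1 + 2k2 + 2k3 + k4) = 0.127456
x=-0.530000, p=0.127456:
  k1 = f(-0.530000, 0.127456) = -0.279128
  k2 = f(-0.395000, 0.089773) = -0.196604
  k3 = f(-0.395000, 0.100914) = -0.221002
  k4 = f(-0.260000, 0.067785) = -0.148449
  p ← 0.127456 + (0.27/6)·(k1 + 2k2 + 2k3 + k4) = 0.070630
p(-0.26) ≈ 0.0706

0.0706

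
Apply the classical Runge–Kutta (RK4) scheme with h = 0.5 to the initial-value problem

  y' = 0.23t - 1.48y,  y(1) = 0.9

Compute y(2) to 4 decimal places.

RK4: k1 = f(t_n, y_n); k2 = f(t_n + h/2, y_n + (h/2)·k1); k3 = f(t_n + h/2, y_n + (h/2)·k2); k4 = f(t_n + h, y_n + h·k3); y_{n+1} = y_n + (h/6)·(k1 + 2k2 + 2k3 + k4).
t=1.000000, y=0.900000:
  k1 = f(1.000000, 0.900000) = -1.102000
  k2 = f(1.250000, 0.624500) = -0.636760
  k3 = f(1.250000, 0.740810) = -0.808899
  k4 = f(1.500000, 0.495551) = -0.388415
  y ← 0.900000 + (0.5/6)·(k1 + 2k2 + 2k3 + k4) = 0.534856
t=1.500000, y=0.534856:
  k1 = f(1.500000, 0.534856) = -0.446586
  k2 = f(1.750000, 0.423209) = -0.223849
  k3 = f(1.750000, 0.478893) = -0.306262
  k4 = f(2.000000, 0.381725) = -0.104952
  y ← 0.534856 + (0.5/6)·(k1 + 2k2 + 2k3 + k4) = 0.400542
y(2) ≈ 0.4005

0.4005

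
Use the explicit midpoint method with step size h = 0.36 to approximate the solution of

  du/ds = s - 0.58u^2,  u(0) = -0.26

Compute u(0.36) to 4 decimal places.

Midpoint: k1 = f(s_n, u_n); k2 = f(s_n + h/2, u_n + (h/2)·k1); u_{n+1} = u_n + h·k2.
s=0.000000, u=-0.260000:
  k1 = f(0.000000, -0.260000) = -0.039208
  k2 = f(0.180000, -0.267057) = 0.138635
  u ← -0.260000 + 0.36·0.138635 = -0.210092
u(0.36) ≈ -0.2101

-0.2101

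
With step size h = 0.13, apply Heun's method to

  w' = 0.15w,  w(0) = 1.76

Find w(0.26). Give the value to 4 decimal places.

1.8300

Heun: k1 = f(t_n, w_n); k2 = f(t_n + h, w_n + h·k1); w_{n+1} = w_n + (h/2)·(k1 + k2).
t=0.000000, w=1.760000:
  k1 = f(0.000000, 1.760000) = 0.264000
  k2 = f(0.130000, 1.794320) = 0.269148
  w ← 1.760000 + (0.13/2)·(0.264000 + 0.269148) = 1.794655
t=0.130000, w=1.794655:
  k1 = f(0.130000, 1.794655) = 0.269198
  k2 = f(0.260000, 1.829650) = 0.274448
  w ← 1.794655 + (0.13/2)·(0.269198 + 0.274448) = 1.829992
w(0.26) ≈ 1.8300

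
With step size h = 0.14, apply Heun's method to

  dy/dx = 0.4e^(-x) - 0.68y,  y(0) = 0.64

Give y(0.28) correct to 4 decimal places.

Heun: k1 = f(x_n, y_n); k2 = f(x_n + h, y_n + h·k1); y_{n+1} = y_n + (h/2)·(k1 + k2).
x=0.000000, y=0.640000:
  k1 = f(0.000000, 0.640000) = -0.035200
  k2 = f(0.140000, 0.635072) = -0.084106
  y ← 0.640000 + (0.14/2)·(-0.035200 + (-0.084106)) = 0.631649
x=0.140000, y=0.631649:
  k1 = f(0.140000, 0.631649) = -0.081778
  k2 = f(0.280000, 0.620200) = -0.119422
  y ← 0.631649 + (0.14/2)·(-0.081778 + (-0.119422)) = 0.617565
y(0.28) ≈ 0.6176

0.6176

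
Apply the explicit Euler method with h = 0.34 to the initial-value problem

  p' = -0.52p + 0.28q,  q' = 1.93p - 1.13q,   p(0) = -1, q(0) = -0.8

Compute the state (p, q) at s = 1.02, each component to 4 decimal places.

-0.8230, -1.3567

Euler on (p,q): p_{n+1} = p_n + h·p', q_{n+1} = q_n + h·q'.
0.000000: (-1.000000, -0.800000); f=(0.296000, -1.026000) → (-0.899360, -1.148840)
0.340000: (-0.899360, -1.148840); f=(0.145992, -0.437576) → (-0.849723, -1.297616)
0.680000: (-0.849723, -1.297616); f=(0.078523, -0.173659) → (-0.823025, -1.356660)
(p(1.02), q(1.02)) ≈ (-0.8230, -1.3567)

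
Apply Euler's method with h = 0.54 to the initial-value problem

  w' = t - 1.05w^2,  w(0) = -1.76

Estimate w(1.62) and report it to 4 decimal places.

-69.0542

Euler: w_{n+1} = w_n + h·f(t_n, w_n).
t=0.000000, w=-1.760000: f=-3.252480 → w ← -1.760000 + 0.54·(-3.252480) = -3.516339
t=0.540000, w=-3.516339: f=-12.442873 → w ← -3.516339 + 0.54·(-12.442873) = -10.235491
t=1.080000, w=-10.235491: f=-108.923537 → w ← -10.235491 + 0.54·(-108.923537) = -69.054201
w(1.62) ≈ -69.0542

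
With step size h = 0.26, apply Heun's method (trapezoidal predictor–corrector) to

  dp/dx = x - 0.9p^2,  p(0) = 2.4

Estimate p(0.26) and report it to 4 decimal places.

Heun: k1 = f(x_n, p_n); k2 = f(x_n + h, p_n + h·k1); p_{n+1} = p_n + (h/2)·(k1 + k2).
x=0.000000, p=2.400000:
  k1 = f(0.000000, 2.400000) = -5.184000
  k2 = f(0.260000, 1.052160) = -0.736337
  p ← 2.400000 + (0.26/2)·(-5.184000 + (-0.736337)) = 1.630356
p(0.26) ≈ 1.6304

1.6304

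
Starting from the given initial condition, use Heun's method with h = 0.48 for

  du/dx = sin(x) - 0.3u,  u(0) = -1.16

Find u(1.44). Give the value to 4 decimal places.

Heun: k1 = f(x_n, u_n); k2 = f(x_n + h, u_n + h·k1); u_{n+1} = u_n + (h/2)·(k1 + k2).
x=0.000000, u=-1.160000:
  k1 = f(0.000000, -1.160000) = 0.348000
  k2 = f(0.480000, -0.992960) = 0.759667
  u ← -1.160000 + (0.48/2)·(0.348000 + 0.759667) = -0.894160
x=0.480000, u=-0.894160:
  k1 = f(0.480000, -0.894160) = 0.730027
  k2 = f(0.960000, -0.543747) = 0.982316
  u ← -0.894160 + (0.48/2)·(0.730027 + 0.982316) = -0.483198
x=0.960000, u=-0.483198:
  k1 = f(0.960000, -0.483198) = 0.964151
  k2 = f(1.440000, -0.020405) = 0.997580
  u ← -0.483198 + (0.48/2)·(0.964151 + 0.997580) = -0.012382
u(1.44) ≈ -0.0124

-0.0124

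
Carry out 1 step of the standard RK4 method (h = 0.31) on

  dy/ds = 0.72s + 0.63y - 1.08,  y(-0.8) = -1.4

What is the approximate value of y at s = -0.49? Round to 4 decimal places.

RK4: k1 = f(s_n, y_n); k2 = f(s_n + h/2, y_n + (h/2)·k1); k3 = f(s_n + h/2, y_n + (h/2)·k2); k4 = f(s_n + h, y_n + h·k3); y_{n+1} = y_n + (h/6)·(k1 + 2k2 + 2k3 + k4).
s=-0.800000, y=-1.400000:
  k1 = f(-0.800000, -1.400000) = -2.538000
  k2 = f(-0.645000, -1.793390) = -2.674236
  k3 = f(-0.645000, -1.814507) = -2.687539
  k4 = f(-0.490000, -2.233137) = -2.839676
  y ← -1.400000 + (0.31/6)·(k1 + 2k2 + 2k3 + k4) = -2.231897
y(-0.49) ≈ -2.2319

-2.2319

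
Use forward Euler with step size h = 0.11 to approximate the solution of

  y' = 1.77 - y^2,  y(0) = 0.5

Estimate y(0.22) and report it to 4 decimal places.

0.8129

Euler: y_{n+1} = y_n + h·f(t_n, y_n).
t=0.000000, y=0.500000: f=1.520000 → y ← 0.500000 + 0.11·1.520000 = 0.667200
t=0.110000, y=0.667200: f=1.324844 → y ← 0.667200 + 0.11·1.324844 = 0.812933
y(0.22) ≈ 0.8129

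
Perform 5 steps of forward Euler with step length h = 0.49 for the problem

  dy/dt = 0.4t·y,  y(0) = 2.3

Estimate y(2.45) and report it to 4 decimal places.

Euler: y_{n+1} = y_n + h·f(t_n, y_n).
t=0.000000, y=2.300000: f=0.000000 → y ← 2.300000 + 0.49·0.000000 = 2.300000
t=0.490000, y=2.300000: f=0.450800 → y ← 2.300000 + 0.49·0.450800 = 2.520892
t=0.980000, y=2.520892: f=0.988190 → y ← 2.520892 + 0.49·0.988190 = 3.005105
t=1.470000, y=3.005105: f=1.767002 → y ← 3.005105 + 0.49·1.767002 = 3.870936
t=1.960000, y=3.870936: f=3.034814 → y ← 3.870936 + 0.49·3.034814 = 5.357994
y(2.45) ≈ 5.3580

5.3580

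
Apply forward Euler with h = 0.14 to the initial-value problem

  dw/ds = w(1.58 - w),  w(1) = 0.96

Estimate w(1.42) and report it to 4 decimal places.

1.1937

Euler: w_{n+1} = w_n + h·f(s_n, w_n).
s=1.000000, w=0.960000: f=0.595200 → w ← 0.960000 + 0.14·0.595200 = 1.043328
s=1.140000, w=1.043328: f=0.559925 → w ← 1.043328 + 0.14·0.559925 = 1.121717
s=1.280000, w=1.121717: f=0.514064 → w ← 1.121717 + 0.14·0.514064 = 1.193686
w(1.42) ≈ 1.1937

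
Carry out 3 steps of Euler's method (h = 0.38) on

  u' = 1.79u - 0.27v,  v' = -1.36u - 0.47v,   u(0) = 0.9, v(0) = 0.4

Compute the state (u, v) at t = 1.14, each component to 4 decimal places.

Euler on (u,v): u_{n+1} = u_n + h·u', v_{n+1} = v_n + h·v'.
0.000000: (0.900000, 0.400000); f=(1.503000, -1.412000) → (1.471140, -0.136560)
0.380000: (1.471140, -0.136560); f=(2.670212, -1.936567) → (2.485820, -0.872456)
0.760000: (2.485820, -0.872456); f=(4.685182, -2.970662) → (4.266190, -2.001307)
(u(1.14), v(1.14)) ≈ (4.2662, -2.0013)

4.2662, -2.0013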